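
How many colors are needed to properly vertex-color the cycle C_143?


An odd cycle cannot be 2-colored: alternating two colors around the cycle returns to the start with a conflict.
Since 143 is odd, three colors are required (and three suffice).
Chromatic number = 3.

3


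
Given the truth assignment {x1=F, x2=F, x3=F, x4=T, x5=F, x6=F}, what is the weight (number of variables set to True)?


The weight is the number of variables assigned True.
True variables: x4.
Weight = 1.

1


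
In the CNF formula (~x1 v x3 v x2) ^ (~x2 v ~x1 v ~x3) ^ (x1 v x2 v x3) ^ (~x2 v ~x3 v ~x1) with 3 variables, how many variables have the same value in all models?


Find all satisfying assignments: 5 model(s).
Check which variables have the same value in every model.
No variable is fixed across all models.
Backbone size = 0.

0


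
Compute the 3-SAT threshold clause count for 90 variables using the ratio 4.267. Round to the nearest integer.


The 3-SAT phase transition occurs at approximately 4.267 clauses per variable.
m = 4.267 * 90 = 384.03.
Rounded to nearest integer: 384.

384


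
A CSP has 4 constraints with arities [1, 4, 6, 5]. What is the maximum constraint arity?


The arities are: 1, 4, 6, 5.
Scan for the maximum value.
Maximum arity = 6.

6


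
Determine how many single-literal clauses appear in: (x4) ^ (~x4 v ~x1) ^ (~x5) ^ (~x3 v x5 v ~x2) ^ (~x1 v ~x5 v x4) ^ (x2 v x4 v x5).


A unit clause contains exactly one literal.
Unit clauses found: (x4), (~x5).
Count = 2.

2


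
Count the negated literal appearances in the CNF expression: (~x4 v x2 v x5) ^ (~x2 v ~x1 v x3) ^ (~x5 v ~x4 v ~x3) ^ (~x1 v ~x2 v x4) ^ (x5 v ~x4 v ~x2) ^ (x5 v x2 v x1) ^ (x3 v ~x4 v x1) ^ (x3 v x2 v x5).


Scan each clause for negated literals.
Clause 1: 1 negative; Clause 2: 2 negative; Clause 3: 3 negative; Clause 4: 2 negative; Clause 5: 2 negative; Clause 6: 0 negative; Clause 7: 1 negative; Clause 8: 0 negative.
Total negative literal occurrences = 11.

11


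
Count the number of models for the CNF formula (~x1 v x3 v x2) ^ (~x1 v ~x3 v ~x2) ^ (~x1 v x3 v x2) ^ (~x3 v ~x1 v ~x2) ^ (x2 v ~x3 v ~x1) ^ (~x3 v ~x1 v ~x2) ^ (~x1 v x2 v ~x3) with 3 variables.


Enumerate all 8 truth assignments over 3 variables.
Test each against every clause.
Satisfying assignments found: 5.

5


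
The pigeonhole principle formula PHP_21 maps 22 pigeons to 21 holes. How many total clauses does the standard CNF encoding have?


The PHP encoding has two parts:
1) At-least-one-hole clauses: 22 (one per pigeon, each with 21 literals).
2) At-most-one-pigeon-per-hole clauses: 21 holes * C(22,2) = 21 * 231 = 4851.
Total clauses = 22 + 4851 = 4873.

4873


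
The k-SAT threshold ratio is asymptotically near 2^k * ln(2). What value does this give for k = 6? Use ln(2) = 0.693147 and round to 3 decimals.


Using the asymptotic formula: threshold ~ 2^k * ln(2).
2^6 = 64.
64 * 0.693147 = 44.361.

44.361


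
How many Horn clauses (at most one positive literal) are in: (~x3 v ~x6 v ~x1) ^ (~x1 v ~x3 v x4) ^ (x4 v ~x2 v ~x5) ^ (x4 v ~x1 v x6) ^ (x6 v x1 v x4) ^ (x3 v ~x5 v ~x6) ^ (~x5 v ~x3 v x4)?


A Horn clause has at most one positive literal.
Clause 1: 0 positive lit(s) -> Horn
Clause 2: 1 positive lit(s) -> Horn
Clause 3: 1 positive lit(s) -> Horn
Clause 4: 2 positive lit(s) -> not Horn
Clause 5: 3 positive lit(s) -> not Horn
Clause 6: 1 positive lit(s) -> Horn
Clause 7: 1 positive lit(s) -> Horn
Total Horn clauses = 5.

5


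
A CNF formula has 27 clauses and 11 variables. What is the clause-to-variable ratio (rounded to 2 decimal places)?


Clause-to-variable ratio = clauses / variables.
27 / 11 = 2.45.

2.45


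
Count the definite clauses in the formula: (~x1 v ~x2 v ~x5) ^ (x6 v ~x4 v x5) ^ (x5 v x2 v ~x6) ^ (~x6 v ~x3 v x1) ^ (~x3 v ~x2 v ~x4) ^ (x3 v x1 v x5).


A definite clause has exactly one positive literal.
Clause 1: 0 positive -> not definite
Clause 2: 2 positive -> not definite
Clause 3: 2 positive -> not definite
Clause 4: 1 positive -> definite
Clause 5: 0 positive -> not definite
Clause 6: 3 positive -> not definite
Definite clause count = 1.

1


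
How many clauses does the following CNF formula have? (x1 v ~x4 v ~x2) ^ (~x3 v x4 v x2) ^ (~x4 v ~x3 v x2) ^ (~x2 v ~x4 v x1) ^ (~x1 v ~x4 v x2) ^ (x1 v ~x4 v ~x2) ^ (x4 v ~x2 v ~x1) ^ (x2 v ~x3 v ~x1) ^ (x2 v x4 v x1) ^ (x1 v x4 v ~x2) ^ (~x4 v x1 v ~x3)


Each group enclosed in parentheses joined by ^ is one clause.
Counting the conjuncts: 11 clauses.

11


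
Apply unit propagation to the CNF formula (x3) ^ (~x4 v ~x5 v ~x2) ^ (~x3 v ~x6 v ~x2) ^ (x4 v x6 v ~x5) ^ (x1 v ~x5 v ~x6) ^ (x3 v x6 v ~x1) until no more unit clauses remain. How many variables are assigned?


Unit propagation repeatedly assigns the literal in any unit clause, then simplifies.
Assignments in order: x3 = T.
No further unit clauses remain.
Total variables assigned = 1.

1


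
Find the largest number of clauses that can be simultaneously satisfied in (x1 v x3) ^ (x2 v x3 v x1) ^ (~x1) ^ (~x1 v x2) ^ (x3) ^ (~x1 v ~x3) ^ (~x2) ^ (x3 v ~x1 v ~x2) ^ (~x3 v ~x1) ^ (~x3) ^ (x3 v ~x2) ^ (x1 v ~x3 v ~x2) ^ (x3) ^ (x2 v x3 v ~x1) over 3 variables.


Enumerate all 8 truth assignments.
For each, count how many of the 14 clauses are satisfied.
The formula is not fully satisfiable, so the maximum is below 14.
Maximum simultaneously satisfiable clauses = 13.

13


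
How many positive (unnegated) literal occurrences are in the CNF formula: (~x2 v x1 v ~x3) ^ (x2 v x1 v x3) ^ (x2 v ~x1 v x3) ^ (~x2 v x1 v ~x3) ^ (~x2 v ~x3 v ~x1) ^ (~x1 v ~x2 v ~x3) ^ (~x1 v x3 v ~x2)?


Scan each clause for unnegated literals.
Clause 1: 1 positive; Clause 2: 3 positive; Clause 3: 2 positive; Clause 4: 1 positive; Clause 5: 0 positive; Clause 6: 0 positive; Clause 7: 1 positive.
Total positive literal occurrences = 8.

8


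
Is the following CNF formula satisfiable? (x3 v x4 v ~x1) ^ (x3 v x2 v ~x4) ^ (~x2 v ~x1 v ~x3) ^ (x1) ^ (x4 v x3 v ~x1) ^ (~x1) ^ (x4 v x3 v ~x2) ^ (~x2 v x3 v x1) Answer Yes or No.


Check all 16 possible truth assignments.
Number of satisfying assignments found: 0.
The formula is unsatisfiable.

No


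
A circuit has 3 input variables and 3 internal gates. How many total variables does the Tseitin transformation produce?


The Tseitin transformation introduces one auxiliary variable per gate.
Total variables = inputs + gates = 3 + 3 = 6.

6


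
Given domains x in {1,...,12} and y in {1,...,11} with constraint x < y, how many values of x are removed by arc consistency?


For the constraint x < y, x needs a supporting value in y's domain.
x can be at most 10 (one less than y's maximum).
Valid x values from domain: 10 out of 12.
Pruned = 12 - 10 = 2.

2


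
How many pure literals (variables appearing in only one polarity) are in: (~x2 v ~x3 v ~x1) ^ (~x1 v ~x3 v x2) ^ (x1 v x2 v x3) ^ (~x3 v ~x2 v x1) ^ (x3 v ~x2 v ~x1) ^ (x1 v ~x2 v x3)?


A pure literal appears in only one polarity across all clauses.
No pure literals found.
Count = 0.

0


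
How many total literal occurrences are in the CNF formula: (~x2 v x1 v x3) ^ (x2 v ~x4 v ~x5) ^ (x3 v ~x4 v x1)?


Clause lengths: 3, 3, 3.
Sum = 3 + 3 + 3 = 9.

9


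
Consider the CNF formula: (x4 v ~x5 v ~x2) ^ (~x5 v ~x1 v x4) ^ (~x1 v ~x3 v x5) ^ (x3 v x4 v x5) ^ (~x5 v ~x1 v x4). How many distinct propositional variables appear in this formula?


Identify each distinct variable in the formula.
Variables found: x1, x2, x3, x4, x5.
Total distinct variables = 5.

5


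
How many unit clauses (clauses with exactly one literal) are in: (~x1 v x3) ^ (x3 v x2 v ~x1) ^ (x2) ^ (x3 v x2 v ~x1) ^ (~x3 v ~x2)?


A unit clause contains exactly one literal.
Unit clauses found: (x2).
Count = 1.

1


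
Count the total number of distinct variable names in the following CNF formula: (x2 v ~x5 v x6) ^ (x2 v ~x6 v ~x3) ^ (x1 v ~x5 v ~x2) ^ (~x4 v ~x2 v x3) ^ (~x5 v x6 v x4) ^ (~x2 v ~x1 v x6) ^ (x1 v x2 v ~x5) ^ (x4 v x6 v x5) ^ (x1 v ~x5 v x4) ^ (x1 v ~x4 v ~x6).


Identify each distinct variable in the formula.
Variables found: x1, x2, x3, x4, x5, x6.
Total distinct variables = 6.

6


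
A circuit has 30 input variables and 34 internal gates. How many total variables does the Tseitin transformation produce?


The Tseitin transformation introduces one auxiliary variable per gate.
Total variables = inputs + gates = 30 + 34 = 64.

64


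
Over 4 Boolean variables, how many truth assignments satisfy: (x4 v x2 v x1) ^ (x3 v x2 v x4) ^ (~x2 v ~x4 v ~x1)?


Enumerate all 16 truth assignments over 4 variables.
Test each against every clause.
Satisfying assignments found: 11.

11


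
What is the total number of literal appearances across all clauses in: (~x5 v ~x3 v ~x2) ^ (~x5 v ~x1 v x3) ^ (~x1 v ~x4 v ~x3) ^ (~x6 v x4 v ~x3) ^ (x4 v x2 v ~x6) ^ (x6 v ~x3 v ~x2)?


Clause lengths: 3, 3, 3, 3, 3, 3.
Sum = 3 + 3 + 3 + 3 + 3 + 3 = 18.

18


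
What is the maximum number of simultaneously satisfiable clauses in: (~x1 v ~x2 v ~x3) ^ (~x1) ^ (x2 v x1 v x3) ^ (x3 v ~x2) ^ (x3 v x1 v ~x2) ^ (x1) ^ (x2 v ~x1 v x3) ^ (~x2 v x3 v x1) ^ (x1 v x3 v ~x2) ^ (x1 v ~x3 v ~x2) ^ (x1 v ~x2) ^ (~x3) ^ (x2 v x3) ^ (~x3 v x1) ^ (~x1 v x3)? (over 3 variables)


Enumerate all 8 truth assignments.
For each, count how many of the 15 clauses are satisfied.
The formula is not fully satisfiable, so the maximum is below 15.
Maximum simultaneously satisfiable clauses = 13.

13


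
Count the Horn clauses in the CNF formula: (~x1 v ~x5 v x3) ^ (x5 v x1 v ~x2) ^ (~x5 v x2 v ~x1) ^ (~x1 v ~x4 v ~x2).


A Horn clause has at most one positive literal.
Clause 1: 1 positive lit(s) -> Horn
Clause 2: 2 positive lit(s) -> not Horn
Clause 3: 1 positive lit(s) -> Horn
Clause 4: 0 positive lit(s) -> Horn
Total Horn clauses = 3.

3


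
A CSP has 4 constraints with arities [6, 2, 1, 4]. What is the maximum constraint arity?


The arities are: 6, 2, 1, 4.
Scan for the maximum value.
Maximum arity = 6.

6


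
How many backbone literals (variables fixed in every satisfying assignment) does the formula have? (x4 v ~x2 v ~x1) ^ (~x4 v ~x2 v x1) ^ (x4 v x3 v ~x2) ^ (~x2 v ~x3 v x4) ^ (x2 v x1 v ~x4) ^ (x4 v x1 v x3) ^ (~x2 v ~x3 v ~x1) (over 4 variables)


Find all satisfying assignments: 6 model(s).
Check which variables have the same value in every model.
No variable is fixed across all models.
Backbone size = 0.

0


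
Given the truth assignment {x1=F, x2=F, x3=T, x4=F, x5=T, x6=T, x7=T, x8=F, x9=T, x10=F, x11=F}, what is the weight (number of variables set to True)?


The weight is the number of variables assigned True.
True variables: x3, x5, x6, x7, x9.
Weight = 5.

5


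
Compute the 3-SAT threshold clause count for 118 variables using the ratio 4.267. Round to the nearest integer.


The 3-SAT phase transition occurs at approximately 4.267 clauses per variable.
m = 4.267 * 118 = 503.506.
Rounded to nearest integer: 504.

504


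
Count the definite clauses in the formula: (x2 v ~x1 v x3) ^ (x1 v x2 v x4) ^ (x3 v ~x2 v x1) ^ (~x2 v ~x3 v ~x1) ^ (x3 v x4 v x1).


A definite clause has exactly one positive literal.
Clause 1: 2 positive -> not definite
Clause 2: 3 positive -> not definite
Clause 3: 2 positive -> not definite
Clause 4: 0 positive -> not definite
Clause 5: 3 positive -> not definite
Definite clause count = 0.

0


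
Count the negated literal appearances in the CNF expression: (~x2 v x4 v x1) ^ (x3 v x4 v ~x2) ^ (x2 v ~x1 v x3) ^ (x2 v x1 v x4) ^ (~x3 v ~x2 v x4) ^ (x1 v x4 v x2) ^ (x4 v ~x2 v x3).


Scan each clause for negated literals.
Clause 1: 1 negative; Clause 2: 1 negative; Clause 3: 1 negative; Clause 4: 0 negative; Clause 5: 2 negative; Clause 6: 0 negative; Clause 7: 1 negative.
Total negative literal occurrences = 6.

6


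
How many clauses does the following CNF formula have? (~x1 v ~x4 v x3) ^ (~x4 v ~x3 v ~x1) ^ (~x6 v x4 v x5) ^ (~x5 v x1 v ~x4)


Each group enclosed in parentheses joined by ^ is one clause.
Counting the conjuncts: 4 clauses.

4


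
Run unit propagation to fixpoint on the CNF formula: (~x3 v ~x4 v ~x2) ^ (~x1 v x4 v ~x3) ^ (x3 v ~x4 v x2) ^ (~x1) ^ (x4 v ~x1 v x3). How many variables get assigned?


Unit propagation repeatedly assigns the literal in any unit clause, then simplifies.
Assignments in order: x1 = F.
No further unit clauses remain.
Total variables assigned = 1.

1


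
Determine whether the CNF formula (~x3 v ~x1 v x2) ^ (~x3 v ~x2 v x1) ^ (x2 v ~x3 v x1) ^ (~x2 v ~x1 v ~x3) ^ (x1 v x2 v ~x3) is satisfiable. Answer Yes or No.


Check all 8 possible truth assignments.
Number of satisfying assignments found: 4.
The formula is satisfiable.

Yes


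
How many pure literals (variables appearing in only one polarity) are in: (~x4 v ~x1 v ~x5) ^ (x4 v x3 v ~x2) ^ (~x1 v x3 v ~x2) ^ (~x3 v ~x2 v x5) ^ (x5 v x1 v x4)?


A pure literal appears in only one polarity across all clauses.
Pure literals: x2 (negative only).
Count = 1.

1


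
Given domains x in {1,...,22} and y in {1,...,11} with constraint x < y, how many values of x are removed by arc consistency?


For the constraint x < y, x needs a supporting value in y's domain.
x can be at most 10 (one less than y's maximum).
Valid x values from domain: 10 out of 22.
Pruned = 22 - 10 = 12.

12


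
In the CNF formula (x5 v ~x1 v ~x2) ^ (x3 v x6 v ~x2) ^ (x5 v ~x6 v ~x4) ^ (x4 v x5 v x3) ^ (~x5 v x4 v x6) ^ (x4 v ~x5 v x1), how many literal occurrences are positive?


Scan each clause for unnegated literals.
Clause 1: 1 positive; Clause 2: 2 positive; Clause 3: 1 positive; Clause 4: 3 positive; Clause 5: 2 positive; Clause 6: 2 positive.
Total positive literal occurrences = 11.

11


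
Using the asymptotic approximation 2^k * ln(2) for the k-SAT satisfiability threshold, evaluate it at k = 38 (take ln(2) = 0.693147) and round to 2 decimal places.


Using the asymptotic formula: threshold ~ 2^k * ln(2).
2^38 = 274877906944.
274877906944 * 0.693147 = 190530796564.51.

190530796564.51


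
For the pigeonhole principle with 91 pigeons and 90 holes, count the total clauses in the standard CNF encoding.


The PHP encoding has two parts:
1) At-least-one-hole clauses: 91 (one per pigeon, each with 90 literals).
2) At-most-one-pigeon-per-hole clauses: 90 holes * C(91,2) = 90 * 4095 = 368550.
Total clauses = 91 + 368550 = 368641.

368641


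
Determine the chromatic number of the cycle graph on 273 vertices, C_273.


An odd cycle cannot be 2-colored: alternating two colors around the cycle returns to the start with a conflict.
Since 273 is odd, three colors are required (and three suffice).
Chromatic number = 3.

3


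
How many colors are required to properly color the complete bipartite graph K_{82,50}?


K_{82,50} is bipartite by definition: the two parts are independent sets, with every edge crossing between them.
Color all vertices in one part with color 1 and all vertices in the other part with color 2.
Since the graph has at least one edge, one color does not suffice.
Chromatic number = 2.

2


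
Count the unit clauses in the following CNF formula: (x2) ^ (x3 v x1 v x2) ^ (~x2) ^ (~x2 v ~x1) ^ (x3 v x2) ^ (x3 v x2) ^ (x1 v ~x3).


A unit clause contains exactly one literal.
Unit clauses found: (x2), (~x2).
Count = 2.

2


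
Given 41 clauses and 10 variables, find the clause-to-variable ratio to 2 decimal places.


Clause-to-variable ratio = clauses / variables.
41 / 10 = 4.1.

4.1


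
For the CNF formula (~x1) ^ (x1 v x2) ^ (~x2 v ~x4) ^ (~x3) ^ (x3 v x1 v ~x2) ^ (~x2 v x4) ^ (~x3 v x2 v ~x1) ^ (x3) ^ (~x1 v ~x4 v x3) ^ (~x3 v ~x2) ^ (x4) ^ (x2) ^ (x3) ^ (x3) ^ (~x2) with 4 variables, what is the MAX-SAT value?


Enumerate all 16 truth assignments.
For each, count how many of the 15 clauses are satisfied.
The formula is not fully satisfiable, so the maximum is below 15.
Maximum simultaneously satisfiable clauses = 12.

12


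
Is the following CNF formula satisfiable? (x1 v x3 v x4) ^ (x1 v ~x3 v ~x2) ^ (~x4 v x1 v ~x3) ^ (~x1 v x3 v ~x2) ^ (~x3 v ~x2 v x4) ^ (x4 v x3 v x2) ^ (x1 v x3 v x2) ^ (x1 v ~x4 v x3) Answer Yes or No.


Check all 16 possible truth assignments.
Number of satisfying assignments found: 5.
The formula is satisfiable.

Yes


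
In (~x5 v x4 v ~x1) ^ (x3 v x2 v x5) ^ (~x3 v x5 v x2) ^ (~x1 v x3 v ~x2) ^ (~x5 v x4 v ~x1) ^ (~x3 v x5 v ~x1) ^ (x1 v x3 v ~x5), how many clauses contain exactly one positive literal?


A definite clause has exactly one positive literal.
Clause 1: 1 positive -> definite
Clause 2: 3 positive -> not definite
Clause 3: 2 positive -> not definite
Clause 4: 1 positive -> definite
Clause 5: 1 positive -> definite
Clause 6: 1 positive -> definite
Clause 7: 2 positive -> not definite
Definite clause count = 4.

4


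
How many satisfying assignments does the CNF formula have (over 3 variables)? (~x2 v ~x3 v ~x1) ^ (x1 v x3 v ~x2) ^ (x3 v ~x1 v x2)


Enumerate all 8 truth assignments over 3 variables.
Test each against every clause.
Satisfying assignments found: 5.

5


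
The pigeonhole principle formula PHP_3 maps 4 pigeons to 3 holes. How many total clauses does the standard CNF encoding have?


The PHP encoding has two parts:
1) At-least-one-hole clauses: 4 (one per pigeon, each with 3 literals).
2) At-most-one-pigeon-per-hole clauses: 3 holes * C(4,2) = 3 * 6 = 18.
Total clauses = 4 + 18 = 22.

22


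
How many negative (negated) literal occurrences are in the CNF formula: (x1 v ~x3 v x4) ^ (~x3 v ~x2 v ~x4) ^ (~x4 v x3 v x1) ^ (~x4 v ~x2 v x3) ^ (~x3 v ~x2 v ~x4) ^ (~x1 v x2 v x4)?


Scan each clause for negated literals.
Clause 1: 1 negative; Clause 2: 3 negative; Clause 3: 1 negative; Clause 4: 2 negative; Clause 5: 3 negative; Clause 6: 1 negative.
Total negative literal occurrences = 11.

11


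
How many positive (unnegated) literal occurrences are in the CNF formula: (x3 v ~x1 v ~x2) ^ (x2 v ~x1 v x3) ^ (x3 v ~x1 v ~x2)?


Scan each clause for unnegated literals.
Clause 1: 1 positive; Clause 2: 2 positive; Clause 3: 1 positive.
Total positive literal occurrences = 4.

4


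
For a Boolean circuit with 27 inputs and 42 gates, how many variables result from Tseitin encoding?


The Tseitin transformation introduces one auxiliary variable per gate.
Total variables = inputs + gates = 27 + 42 = 69.

69


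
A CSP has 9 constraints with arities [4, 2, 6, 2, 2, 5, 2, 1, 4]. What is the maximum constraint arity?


The arities are: 4, 2, 6, 2, 2, 5, 2, 1, 4.
Scan for the maximum value.
Maximum arity = 6.

6


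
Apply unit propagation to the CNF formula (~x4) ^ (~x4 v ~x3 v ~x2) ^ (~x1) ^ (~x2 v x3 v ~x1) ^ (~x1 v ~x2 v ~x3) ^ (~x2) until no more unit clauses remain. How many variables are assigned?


Unit propagation repeatedly assigns the literal in any unit clause, then simplifies.
Assignments in order: x4 = F, x1 = F, x2 = F.
No further unit clauses remain.
Total variables assigned = 3.

3


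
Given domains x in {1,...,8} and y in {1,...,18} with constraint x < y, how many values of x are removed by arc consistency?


For the constraint x < y, x needs a supporting value in y's domain.
x can be at most 17 (one less than y's maximum).
Valid x values from domain: 8 out of 8.
Pruned = 8 - 8 = 0.

0


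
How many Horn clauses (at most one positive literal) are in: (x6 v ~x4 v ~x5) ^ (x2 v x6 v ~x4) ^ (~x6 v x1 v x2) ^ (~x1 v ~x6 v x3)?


A Horn clause has at most one positive literal.
Clause 1: 1 positive lit(s) -> Horn
Clause 2: 2 positive lit(s) -> not Horn
Clause 3: 2 positive lit(s) -> not Horn
Clause 4: 1 positive lit(s) -> Horn
Total Horn clauses = 2.

2


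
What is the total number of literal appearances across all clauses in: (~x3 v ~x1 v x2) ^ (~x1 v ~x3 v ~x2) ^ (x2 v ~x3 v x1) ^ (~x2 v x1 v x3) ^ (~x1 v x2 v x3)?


Clause lengths: 3, 3, 3, 3, 3.
Sum = 3 + 3 + 3 + 3 + 3 = 15.

15


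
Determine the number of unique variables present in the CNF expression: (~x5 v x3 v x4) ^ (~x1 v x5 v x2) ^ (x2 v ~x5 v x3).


Identify each distinct variable in the formula.
Variables found: x1, x2, x3, x4, x5.
Total distinct variables = 5.

5


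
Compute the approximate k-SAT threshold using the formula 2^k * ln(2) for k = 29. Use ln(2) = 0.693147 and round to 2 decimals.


Using the asymptotic formula: threshold ~ 2^k * ln(2).
2^29 = 536870912.
536870912 * 0.693147 = 372130462.04.

372130462.04


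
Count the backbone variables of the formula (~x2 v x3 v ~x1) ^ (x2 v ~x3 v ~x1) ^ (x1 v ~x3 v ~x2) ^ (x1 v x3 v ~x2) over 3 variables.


Find all satisfying assignments: 4 model(s).
Check which variables have the same value in every model.
No variable is fixed across all models.
Backbone size = 0.

0


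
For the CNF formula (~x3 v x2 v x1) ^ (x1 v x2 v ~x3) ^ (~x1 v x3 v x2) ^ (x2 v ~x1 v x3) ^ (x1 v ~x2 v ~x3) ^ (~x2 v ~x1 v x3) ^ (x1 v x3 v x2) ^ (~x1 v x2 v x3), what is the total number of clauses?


Each group enclosed in parentheses joined by ^ is one clause.
Counting the conjuncts: 8 clauses.

8


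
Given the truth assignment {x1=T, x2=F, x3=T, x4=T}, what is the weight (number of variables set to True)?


The weight is the number of variables assigned True.
True variables: x1, x3, x4.
Weight = 3.

3


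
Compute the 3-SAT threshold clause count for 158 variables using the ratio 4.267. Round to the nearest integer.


The 3-SAT phase transition occurs at approximately 4.267 clauses per variable.
m = 4.267 * 158 = 674.186.
Rounded to nearest integer: 674.

674


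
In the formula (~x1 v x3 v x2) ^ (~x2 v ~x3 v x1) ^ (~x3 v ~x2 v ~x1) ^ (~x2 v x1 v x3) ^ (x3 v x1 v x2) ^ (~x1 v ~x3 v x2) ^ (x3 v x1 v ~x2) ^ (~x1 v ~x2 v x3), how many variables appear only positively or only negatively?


A pure literal appears in only one polarity across all clauses.
No pure literals found.
Count = 0.

0


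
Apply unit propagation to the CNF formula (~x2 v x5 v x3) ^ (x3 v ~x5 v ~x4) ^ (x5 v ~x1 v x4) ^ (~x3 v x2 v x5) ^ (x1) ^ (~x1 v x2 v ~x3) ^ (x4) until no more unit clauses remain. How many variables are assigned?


Unit propagation repeatedly assigns the literal in any unit clause, then simplifies.
Assignments in order: x1 = T, x4 = T.
No further unit clauses remain.
Total variables assigned = 2.

2


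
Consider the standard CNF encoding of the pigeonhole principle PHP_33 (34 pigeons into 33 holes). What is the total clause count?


The PHP encoding has two parts:
1) At-least-one-hole clauses: 34 (one per pigeon, each with 33 literals).
2) At-most-one-pigeon-per-hole clauses: 33 holes * C(34,2) = 33 * 561 = 18513.
Total clauses = 34 + 18513 = 18547.

18547


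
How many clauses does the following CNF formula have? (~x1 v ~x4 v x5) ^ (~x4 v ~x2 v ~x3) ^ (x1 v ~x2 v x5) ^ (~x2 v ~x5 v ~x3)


Each group enclosed in parentheses joined by ^ is one clause.
Counting the conjuncts: 4 clauses.

4


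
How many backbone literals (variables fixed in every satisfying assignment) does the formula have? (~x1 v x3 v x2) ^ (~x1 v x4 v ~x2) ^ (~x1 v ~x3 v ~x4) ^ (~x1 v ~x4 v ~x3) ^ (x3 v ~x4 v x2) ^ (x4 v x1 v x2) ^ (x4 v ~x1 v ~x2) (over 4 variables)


Find all satisfying assignments: 7 model(s).
Check which variables have the same value in every model.
No variable is fixed across all models.
Backbone size = 0.

0


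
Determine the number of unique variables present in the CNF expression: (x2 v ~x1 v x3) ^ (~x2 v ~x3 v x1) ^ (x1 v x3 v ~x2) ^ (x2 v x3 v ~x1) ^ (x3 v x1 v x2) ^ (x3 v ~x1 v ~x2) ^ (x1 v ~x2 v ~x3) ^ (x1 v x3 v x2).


Identify each distinct variable in the formula.
Variables found: x1, x2, x3.
Total distinct variables = 3.

3


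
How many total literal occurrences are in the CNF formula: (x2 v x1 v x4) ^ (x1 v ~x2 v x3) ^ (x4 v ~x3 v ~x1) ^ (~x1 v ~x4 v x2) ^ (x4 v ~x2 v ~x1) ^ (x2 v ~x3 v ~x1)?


Clause lengths: 3, 3, 3, 3, 3, 3.
Sum = 3 + 3 + 3 + 3 + 3 + 3 = 18.

18


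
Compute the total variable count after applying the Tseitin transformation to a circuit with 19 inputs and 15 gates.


The Tseitin transformation introduces one auxiliary variable per gate.
Total variables = inputs + gates = 19 + 15 = 34.

34


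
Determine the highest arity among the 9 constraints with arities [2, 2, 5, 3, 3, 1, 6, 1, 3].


The arities are: 2, 2, 5, 3, 3, 1, 6, 1, 3.
Scan for the maximum value.
Maximum arity = 6.

6


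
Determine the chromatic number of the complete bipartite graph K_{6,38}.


K_{6,38} is bipartite by definition: the two parts are independent sets, with every edge crossing between them.
Color all vertices in one part with color 1 and all vertices in the other part with color 2.
Since the graph has at least one edge, one color does not suffice.
Chromatic number = 2.

2


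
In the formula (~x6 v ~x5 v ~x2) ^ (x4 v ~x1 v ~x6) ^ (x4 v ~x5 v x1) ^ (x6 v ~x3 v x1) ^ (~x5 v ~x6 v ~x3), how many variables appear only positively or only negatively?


A pure literal appears in only one polarity across all clauses.
Pure literals: x2 (negative only), x3 (negative only), x4 (positive only), x5 (negative only).
Count = 4.

4


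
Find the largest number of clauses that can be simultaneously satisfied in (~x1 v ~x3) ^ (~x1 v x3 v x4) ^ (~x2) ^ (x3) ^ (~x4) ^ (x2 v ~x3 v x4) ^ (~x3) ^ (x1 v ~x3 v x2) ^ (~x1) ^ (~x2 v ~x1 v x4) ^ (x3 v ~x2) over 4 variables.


Enumerate all 16 truth assignments.
For each, count how many of the 11 clauses are satisfied.
The formula is not fully satisfiable, so the maximum is below 11.
Maximum simultaneously satisfiable clauses = 10.

10


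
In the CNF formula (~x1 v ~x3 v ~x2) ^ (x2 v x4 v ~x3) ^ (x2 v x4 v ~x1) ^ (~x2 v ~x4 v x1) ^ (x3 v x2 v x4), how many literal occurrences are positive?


Scan each clause for unnegated literals.
Clause 1: 0 positive; Clause 2: 2 positive; Clause 3: 2 positive; Clause 4: 1 positive; Clause 5: 3 positive.
Total positive literal occurrences = 8.

8


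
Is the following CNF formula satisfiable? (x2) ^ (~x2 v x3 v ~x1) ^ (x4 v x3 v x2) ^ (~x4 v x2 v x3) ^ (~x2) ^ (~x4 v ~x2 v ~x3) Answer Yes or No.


Check all 16 possible truth assignments.
Number of satisfying assignments found: 0.
The formula is unsatisfiable.

No


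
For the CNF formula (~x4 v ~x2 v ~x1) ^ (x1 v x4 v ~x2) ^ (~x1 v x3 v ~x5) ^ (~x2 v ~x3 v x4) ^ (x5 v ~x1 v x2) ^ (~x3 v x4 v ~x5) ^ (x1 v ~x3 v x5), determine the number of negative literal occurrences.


Scan each clause for negated literals.
Clause 1: 3 negative; Clause 2: 1 negative; Clause 3: 2 negative; Clause 4: 2 negative; Clause 5: 1 negative; Clause 6: 2 negative; Clause 7: 1 negative.
Total negative literal occurrences = 12.

12


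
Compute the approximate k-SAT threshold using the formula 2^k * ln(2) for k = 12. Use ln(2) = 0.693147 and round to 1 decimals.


Using the asymptotic formula: threshold ~ 2^k * ln(2).
2^12 = 4096.
4096 * 0.693147 = 2839.1.

2839.1


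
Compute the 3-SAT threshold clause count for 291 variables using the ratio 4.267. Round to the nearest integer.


The 3-SAT phase transition occurs at approximately 4.267 clauses per variable.
m = 4.267 * 291 = 1241.697.
Rounded to nearest integer: 1242.

1242


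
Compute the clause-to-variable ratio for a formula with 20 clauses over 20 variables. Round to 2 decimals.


Clause-to-variable ratio = clauses / variables.
20 / 20 = 1.0.

1.0


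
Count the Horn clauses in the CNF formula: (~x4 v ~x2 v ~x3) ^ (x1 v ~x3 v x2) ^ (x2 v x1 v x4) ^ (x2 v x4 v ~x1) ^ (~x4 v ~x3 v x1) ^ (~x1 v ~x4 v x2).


A Horn clause has at most one positive literal.
Clause 1: 0 positive lit(s) -> Horn
Clause 2: 2 positive lit(s) -> not Horn
Clause 3: 3 positive lit(s) -> not Horn
Clause 4: 2 positive lit(s) -> not Horn
Clause 5: 1 positive lit(s) -> Horn
Clause 6: 1 positive lit(s) -> Horn
Total Horn clauses = 3.

3


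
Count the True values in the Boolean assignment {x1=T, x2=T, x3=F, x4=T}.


The weight is the number of variables assigned True.
True variables: x1, x2, x4.
Weight = 3.

3


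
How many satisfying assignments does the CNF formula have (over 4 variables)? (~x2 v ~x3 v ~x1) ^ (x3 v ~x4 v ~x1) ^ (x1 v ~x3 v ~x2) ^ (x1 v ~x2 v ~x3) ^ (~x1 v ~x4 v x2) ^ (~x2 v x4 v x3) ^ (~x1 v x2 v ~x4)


Enumerate all 16 truth assignments over 4 variables.
Test each against every clause.
Satisfying assignments found: 7.

7


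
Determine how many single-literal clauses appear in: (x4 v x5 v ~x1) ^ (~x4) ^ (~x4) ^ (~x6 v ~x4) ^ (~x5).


A unit clause contains exactly one literal.
Unit clauses found: (~x4), (~x4), (~x5).
Count = 3.

3


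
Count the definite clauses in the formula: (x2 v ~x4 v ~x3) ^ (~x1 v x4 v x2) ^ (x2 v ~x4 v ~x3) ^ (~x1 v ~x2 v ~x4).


A definite clause has exactly one positive literal.
Clause 1: 1 positive -> definite
Clause 2: 2 positive -> not definite
Clause 3: 1 positive -> definite
Clause 4: 0 positive -> not definite
Definite clause count = 2.

2


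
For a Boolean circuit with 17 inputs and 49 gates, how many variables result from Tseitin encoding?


The Tseitin transformation introduces one auxiliary variable per gate.
Total variables = inputs + gates = 17 + 49 = 66.

66


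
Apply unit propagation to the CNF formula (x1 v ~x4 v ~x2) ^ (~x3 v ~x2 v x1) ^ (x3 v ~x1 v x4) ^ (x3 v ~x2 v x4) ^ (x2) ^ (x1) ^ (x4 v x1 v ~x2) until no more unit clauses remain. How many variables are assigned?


Unit propagation repeatedly assigns the literal in any unit clause, then simplifies.
Assignments in order: x2 = T, x1 = T.
No further unit clauses remain.
Total variables assigned = 2.

2


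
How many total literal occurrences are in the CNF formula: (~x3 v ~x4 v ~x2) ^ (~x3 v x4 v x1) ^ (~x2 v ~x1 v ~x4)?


Clause lengths: 3, 3, 3.
Sum = 3 + 3 + 3 = 9.

9


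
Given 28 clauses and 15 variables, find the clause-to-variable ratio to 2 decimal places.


Clause-to-variable ratio = clauses / variables.
28 / 15 = 1.87.

1.87


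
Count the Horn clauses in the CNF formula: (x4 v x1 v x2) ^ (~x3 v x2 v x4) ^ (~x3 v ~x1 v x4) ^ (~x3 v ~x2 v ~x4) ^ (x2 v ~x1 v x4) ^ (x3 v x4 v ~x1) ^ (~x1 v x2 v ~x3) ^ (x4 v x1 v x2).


A Horn clause has at most one positive literal.
Clause 1: 3 positive lit(s) -> not Horn
Clause 2: 2 positive lit(s) -> not Horn
Clause 3: 1 positive lit(s) -> Horn
Clause 4: 0 positive lit(s) -> Horn
Clause 5: 2 positive lit(s) -> not Horn
Clause 6: 2 positive lit(s) -> not Horn
Clause 7: 1 positive lit(s) -> Horn
Clause 8: 3 positive lit(s) -> not Horn
Total Horn clauses = 3.

3


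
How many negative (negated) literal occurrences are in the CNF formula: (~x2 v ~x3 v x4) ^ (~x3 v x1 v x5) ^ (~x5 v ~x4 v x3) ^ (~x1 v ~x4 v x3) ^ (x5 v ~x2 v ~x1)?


Scan each clause for negated literals.
Clause 1: 2 negative; Clause 2: 1 negative; Clause 3: 2 negative; Clause 4: 2 negative; Clause 5: 2 negative.
Total negative literal occurrences = 9.

9


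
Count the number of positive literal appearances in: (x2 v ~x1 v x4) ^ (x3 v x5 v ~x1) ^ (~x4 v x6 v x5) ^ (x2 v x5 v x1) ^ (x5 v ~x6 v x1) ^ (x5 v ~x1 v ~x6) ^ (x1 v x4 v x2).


Scan each clause for unnegated literals.
Clause 1: 2 positive; Clause 2: 2 positive; Clause 3: 2 positive; Clause 4: 3 positive; Clause 5: 2 positive; Clause 6: 1 positive; Clause 7: 3 positive.
Total positive literal occurrences = 15.

15


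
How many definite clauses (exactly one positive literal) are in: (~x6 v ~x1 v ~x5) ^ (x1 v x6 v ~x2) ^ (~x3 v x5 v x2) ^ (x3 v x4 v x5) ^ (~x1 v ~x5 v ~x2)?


A definite clause has exactly one positive literal.
Clause 1: 0 positive -> not definite
Clause 2: 2 positive -> not definite
Clause 3: 2 positive -> not definite
Clause 4: 3 positive -> not definite
Clause 5: 0 positive -> not definite
Definite clause count = 0.

0


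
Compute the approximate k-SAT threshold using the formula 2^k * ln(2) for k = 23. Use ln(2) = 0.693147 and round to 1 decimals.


Using the asymptotic formula: threshold ~ 2^k * ln(2).
2^23 = 8388608.
8388608 * 0.693147 = 5814538.5.

5814538.5


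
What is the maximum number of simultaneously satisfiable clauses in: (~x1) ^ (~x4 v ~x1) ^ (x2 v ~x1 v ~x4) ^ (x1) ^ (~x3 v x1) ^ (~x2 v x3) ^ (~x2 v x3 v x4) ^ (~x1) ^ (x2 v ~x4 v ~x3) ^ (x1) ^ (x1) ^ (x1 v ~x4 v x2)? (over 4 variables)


Enumerate all 16 truth assignments.
For each, count how many of the 12 clauses are satisfied.
The formula is not fully satisfiable, so the maximum is below 12.
Maximum simultaneously satisfiable clauses = 10.

10


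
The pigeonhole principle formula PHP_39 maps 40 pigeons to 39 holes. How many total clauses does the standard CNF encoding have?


The PHP encoding has two parts:
1) At-least-one-hole clauses: 40 (one per pigeon, each with 39 literals).
2) At-most-one-pigeon-per-hole clauses: 39 holes * C(40,2) = 39 * 780 = 30420.
Total clauses = 40 + 30420 = 30460.

30460


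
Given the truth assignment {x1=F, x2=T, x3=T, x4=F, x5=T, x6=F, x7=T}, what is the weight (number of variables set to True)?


The weight is the number of variables assigned True.
True variables: x2, x3, x5, x7.
Weight = 4.

4


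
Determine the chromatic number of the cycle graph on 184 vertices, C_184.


A cycle on an even number of vertices is bipartite: alternate two colors around the cycle.
Since 184 is even, two colors suffice, and at least two are needed because the graph has edges.
Chromatic number = 2.

2


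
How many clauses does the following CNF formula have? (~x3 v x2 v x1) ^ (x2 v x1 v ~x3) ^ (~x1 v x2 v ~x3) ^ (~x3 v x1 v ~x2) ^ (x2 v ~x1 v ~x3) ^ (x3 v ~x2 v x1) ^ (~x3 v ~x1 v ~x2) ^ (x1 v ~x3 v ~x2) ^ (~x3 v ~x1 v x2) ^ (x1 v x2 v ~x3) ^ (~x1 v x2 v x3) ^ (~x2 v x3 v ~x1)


Each group enclosed in parentheses joined by ^ is one clause.
Counting the conjuncts: 12 clauses.

12


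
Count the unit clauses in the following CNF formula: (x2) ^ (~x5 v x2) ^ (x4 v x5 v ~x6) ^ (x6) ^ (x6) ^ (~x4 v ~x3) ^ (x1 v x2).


A unit clause contains exactly one literal.
Unit clauses found: (x2), (x6), (x6).
Count = 3.

3


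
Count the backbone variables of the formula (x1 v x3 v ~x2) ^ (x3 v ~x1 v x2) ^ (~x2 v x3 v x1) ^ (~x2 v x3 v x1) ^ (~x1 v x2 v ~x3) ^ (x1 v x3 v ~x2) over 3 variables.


Find all satisfying assignments: 5 model(s).
Check which variables have the same value in every model.
No variable is fixed across all models.
Backbone size = 0.

0


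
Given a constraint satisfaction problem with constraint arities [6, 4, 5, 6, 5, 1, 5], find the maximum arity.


The arities are: 6, 4, 5, 6, 5, 1, 5.
Scan for the maximum value.
Maximum arity = 6.

6


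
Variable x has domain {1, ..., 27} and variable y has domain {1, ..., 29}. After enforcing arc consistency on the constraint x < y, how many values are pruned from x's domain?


For the constraint x < y, x needs a supporting value in y's domain.
x can be at most 28 (one less than y's maximum).
Valid x values from domain: 27 out of 27.
Pruned = 27 - 27 = 0.

0


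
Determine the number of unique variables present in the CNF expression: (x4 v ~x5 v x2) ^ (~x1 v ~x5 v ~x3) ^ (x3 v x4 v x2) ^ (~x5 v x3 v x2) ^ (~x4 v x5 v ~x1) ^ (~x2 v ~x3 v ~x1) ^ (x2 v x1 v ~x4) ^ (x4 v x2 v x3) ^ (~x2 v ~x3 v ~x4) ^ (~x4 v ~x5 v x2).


Identify each distinct variable in the formula.
Variables found: x1, x2, x3, x4, x5.
Total distinct variables = 5.

5


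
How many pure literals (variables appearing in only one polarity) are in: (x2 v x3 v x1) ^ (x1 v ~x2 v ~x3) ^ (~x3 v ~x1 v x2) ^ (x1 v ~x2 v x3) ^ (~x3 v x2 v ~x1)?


A pure literal appears in only one polarity across all clauses.
No pure literals found.
Count = 0.

0


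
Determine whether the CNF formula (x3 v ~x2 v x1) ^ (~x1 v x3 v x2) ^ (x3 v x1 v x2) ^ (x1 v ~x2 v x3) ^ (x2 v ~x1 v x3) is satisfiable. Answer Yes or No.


Check all 8 possible truth assignments.
Number of satisfying assignments found: 5.
The formula is satisfiable.

Yes


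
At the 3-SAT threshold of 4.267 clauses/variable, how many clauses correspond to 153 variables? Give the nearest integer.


The 3-SAT phase transition occurs at approximately 4.267 clauses per variable.
m = 4.267 * 153 = 652.851.
Rounded to nearest integer: 653.

653


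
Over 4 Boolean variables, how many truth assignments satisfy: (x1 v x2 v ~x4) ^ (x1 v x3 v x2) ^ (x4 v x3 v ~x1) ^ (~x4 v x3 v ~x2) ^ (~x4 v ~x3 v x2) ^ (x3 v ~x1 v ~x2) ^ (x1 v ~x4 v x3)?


Enumerate all 16 truth assignments over 4 variables.
Test each against every clause.
Satisfying assignments found: 8.

8


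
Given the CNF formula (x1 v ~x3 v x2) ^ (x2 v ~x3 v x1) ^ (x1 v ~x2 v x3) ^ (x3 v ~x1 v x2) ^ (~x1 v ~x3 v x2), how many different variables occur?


Identify each distinct variable in the formula.
Variables found: x1, x2, x3.
Total distinct variables = 3.

3


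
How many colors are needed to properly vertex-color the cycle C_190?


A cycle on an even number of vertices is bipartite: alternate two colors around the cycle.
Since 190 is even, two colors suffice, and at least two are needed because the graph has edges.
Chromatic number = 2.

2


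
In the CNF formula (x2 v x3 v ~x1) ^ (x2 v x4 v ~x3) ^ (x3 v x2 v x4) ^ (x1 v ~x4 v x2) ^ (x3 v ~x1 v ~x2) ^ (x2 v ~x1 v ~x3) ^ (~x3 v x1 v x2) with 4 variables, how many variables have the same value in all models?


Find all satisfying assignments: 6 model(s).
Check which variables have the same value in every model.
Fixed variables: x2=T.
Backbone size = 1.

1


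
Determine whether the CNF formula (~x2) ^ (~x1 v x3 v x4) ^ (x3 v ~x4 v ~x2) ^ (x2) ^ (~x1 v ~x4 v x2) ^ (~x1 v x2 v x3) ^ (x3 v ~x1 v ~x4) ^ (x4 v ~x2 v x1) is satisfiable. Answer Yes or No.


Check all 16 possible truth assignments.
Number of satisfying assignments found: 0.
The formula is unsatisfiable.

No


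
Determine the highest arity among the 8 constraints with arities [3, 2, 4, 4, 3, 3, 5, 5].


The arities are: 3, 2, 4, 4, 3, 3, 5, 5.
Scan for the maximum value.
Maximum arity = 5.

5


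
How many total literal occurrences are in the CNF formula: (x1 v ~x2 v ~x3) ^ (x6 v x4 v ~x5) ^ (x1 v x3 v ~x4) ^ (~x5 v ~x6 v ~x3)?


Clause lengths: 3, 3, 3, 3.
Sum = 3 + 3 + 3 + 3 = 12.

12


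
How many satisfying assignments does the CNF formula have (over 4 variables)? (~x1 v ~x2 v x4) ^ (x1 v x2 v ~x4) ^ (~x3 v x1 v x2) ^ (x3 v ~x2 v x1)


Enumerate all 16 truth assignments over 4 variables.
Test each against every clause.
Satisfying assignments found: 9.

9


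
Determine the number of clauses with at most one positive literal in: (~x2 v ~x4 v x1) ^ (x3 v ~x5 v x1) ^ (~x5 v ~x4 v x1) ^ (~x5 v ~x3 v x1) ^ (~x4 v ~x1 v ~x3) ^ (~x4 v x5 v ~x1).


A Horn clause has at most one positive literal.
Clause 1: 1 positive lit(s) -> Horn
Clause 2: 2 positive lit(s) -> not Horn
Clause 3: 1 positive lit(s) -> Horn
Clause 4: 1 positive lit(s) -> Horn
Clause 5: 0 positive lit(s) -> Horn
Clause 6: 1 positive lit(s) -> Horn
Total Horn clauses = 5.

5


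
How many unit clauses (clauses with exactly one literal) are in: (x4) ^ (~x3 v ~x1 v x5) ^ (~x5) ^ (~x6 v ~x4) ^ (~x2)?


A unit clause contains exactly one literal.
Unit clauses found: (x4), (~x5), (~x2).
Count = 3.

3


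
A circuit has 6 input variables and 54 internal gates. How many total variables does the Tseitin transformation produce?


The Tseitin transformation introduces one auxiliary variable per gate.
Total variables = inputs + gates = 6 + 54 = 60.

60


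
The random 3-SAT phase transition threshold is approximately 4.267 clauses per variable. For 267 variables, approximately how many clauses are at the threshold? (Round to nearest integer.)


The 3-SAT phase transition occurs at approximately 4.267 clauses per variable.
m = 4.267 * 267 = 1139.289.
Rounded to nearest integer: 1139.

1139


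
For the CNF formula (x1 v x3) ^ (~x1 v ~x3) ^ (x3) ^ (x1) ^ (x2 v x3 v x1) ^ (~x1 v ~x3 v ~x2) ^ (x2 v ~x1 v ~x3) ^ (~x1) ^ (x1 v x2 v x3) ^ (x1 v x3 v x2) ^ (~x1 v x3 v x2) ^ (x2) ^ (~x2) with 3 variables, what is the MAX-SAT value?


Enumerate all 8 truth assignments.
For each, count how many of the 13 clauses are satisfied.
The formula is not fully satisfiable, so the maximum is below 13.
Maximum simultaneously satisfiable clauses = 11.

11
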